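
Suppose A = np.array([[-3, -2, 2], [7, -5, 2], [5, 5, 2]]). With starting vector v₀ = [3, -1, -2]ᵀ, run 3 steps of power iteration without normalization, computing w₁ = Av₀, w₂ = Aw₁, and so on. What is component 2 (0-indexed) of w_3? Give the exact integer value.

w1 = Av₀ = ((-3)·3 + (-2)·(-1) + 2·(-2); 7·3 + (-5)·(-1) + 2·(-2); 5·3 + 5·(-1) + 2·(-2)) = (-11, 22, 6)
w2 = Aw1 = ((-3)·(-11) + (-2)·22 + 2·6; 7·(-11) + (-5)·22 + 2·6; 5·(-11) + 5·22 + 2·6) = (1, -175, 67)
w3 = Aw2 = (481, 1016, -736)
The requested component of w3 is -736.

-736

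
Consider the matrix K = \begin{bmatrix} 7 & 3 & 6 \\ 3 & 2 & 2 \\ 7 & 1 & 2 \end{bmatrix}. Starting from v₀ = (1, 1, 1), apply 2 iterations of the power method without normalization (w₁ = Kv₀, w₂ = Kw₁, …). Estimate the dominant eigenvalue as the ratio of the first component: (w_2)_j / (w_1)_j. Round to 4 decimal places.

12.0625

w1 = Kv₀ = (16, 7, 10)
w2 = Kw1 = (193, 82, 139)
Ratio at component: 193 / 16 = 12.0625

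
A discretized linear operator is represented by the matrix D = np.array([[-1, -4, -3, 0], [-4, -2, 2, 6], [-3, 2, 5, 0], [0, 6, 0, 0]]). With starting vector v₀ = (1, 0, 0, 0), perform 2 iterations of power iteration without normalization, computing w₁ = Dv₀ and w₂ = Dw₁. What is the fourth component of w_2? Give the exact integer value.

-24

w1 = Dv₀ = ((-1)·1 + (-4)·0 + (-3)·0 + 0·0; (-4)·1 + (-2)·0 + 2·0 + 6·0; (-3)·1 + 2·0 + 5·0 + 0·0; 0·1 + 6·0 + 0·0 + 0·0) = (-1, -4, -3, 0)
w2 = Dw1 = ((-1)·(-1) + (-4)·(-4) + (-3)·(-3) + 0·0; (-4)·(-1) + (-2)·(-4) + 2·(-3) + 6·0; (-3)·(-1) + 2·(-4) + 5·(-3) + 0·0; 0·(-1) + 6·(-4) + 0·(-3) + 0·0) = (26, 6, -20, -24)
The requested component of w2 is -24.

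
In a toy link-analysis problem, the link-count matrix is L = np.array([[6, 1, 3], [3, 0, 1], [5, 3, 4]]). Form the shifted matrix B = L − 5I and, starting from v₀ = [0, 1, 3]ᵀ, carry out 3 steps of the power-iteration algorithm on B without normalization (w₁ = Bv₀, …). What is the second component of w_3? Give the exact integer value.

-132

B = L − 5I has rows (1, 1, 3); (3, -5, 1); (5, 3, -1)
w1 = Bv₀ = (10, -2, 0)
w2 = Bw1 = (8, 40, 44)
w3 = Bw2 = (180, -132, 116)
Requested component of w3: -132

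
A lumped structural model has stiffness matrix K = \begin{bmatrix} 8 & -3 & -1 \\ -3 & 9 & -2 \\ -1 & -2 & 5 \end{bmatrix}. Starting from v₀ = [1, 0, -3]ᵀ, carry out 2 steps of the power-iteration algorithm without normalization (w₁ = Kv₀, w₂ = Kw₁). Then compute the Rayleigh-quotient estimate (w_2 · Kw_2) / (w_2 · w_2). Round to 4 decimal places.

w1 = Kv₀ = (8·1 + (-3)·0 + (-1)·(-3); (-3)·1 + 9·0 + (-2)·(-3); (-1)·1 + (-2)·0 + 5·(-3)) = (11, 3, -16)
w2 = Kw1 = (8·11 + (-3)·3 + (-1)·(-16); (-3)·11 + 9·3 + (-2)·(-16); (-1)·11 + (-2)·3 + 5·(-16)) = (95, 26, -97)
Kw2 = (779, 143, -632)
w2·Kw2 = 95·779 + 26·143 + (-97)·(-632) = 139027; w2·w2 = 95·95 + 26·26 + (-97)·(-97) = 19110
λ ≈ 139027/19110 = 7.2751

7.2751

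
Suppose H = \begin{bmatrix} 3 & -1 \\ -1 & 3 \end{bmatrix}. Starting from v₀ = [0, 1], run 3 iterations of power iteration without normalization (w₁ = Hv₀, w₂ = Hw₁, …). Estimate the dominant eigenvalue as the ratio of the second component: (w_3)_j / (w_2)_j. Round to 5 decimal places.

w1 = Hv₀ = (3·0 + (-1)·1; (-1)·0 + 3·1) = (-1, 3)
w2 = Hw1 = (3·(-1) + (-1)·3; (-1)·(-1) + 3·3) = (-6, 10)
w3 = Hw2 = (-28, 36)
Ratio at component: 36 / 10 = 3.60000

λ ≈ 3.60000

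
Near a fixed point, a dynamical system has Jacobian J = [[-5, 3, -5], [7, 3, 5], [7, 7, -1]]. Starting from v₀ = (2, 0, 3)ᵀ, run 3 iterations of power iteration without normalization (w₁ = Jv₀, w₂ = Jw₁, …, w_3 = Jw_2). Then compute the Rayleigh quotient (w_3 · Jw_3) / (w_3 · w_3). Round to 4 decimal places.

-1.0457

w1 = Jv₀ = ((-5)·2 + 3·0 + (-5)·3; 7·2 + 3·0 + 5·3; 7·2 + 7·0 + (-1)·3) = (-25, 29, 11)
w2 = Jw1 = ((-5)·(-25) + 3·29 + (-5)·11; 7·(-25) + 3·29 + 5·11; 7·(-25) + 7·29 + (-1)·11) = (157, -33, 17)
w3 = Jw2 = (-969, 1085, 851)
Jw3 = (3845, 727, -39)
w3·Jw3 = (-969)·3845 + 1085·727 + 851·(-39) = -2970199; w3·w3 = (-969)·(-969) + 1085·1085 + 851·851 = 2840387
λ ≈ -2970199/2840387 = -1.0457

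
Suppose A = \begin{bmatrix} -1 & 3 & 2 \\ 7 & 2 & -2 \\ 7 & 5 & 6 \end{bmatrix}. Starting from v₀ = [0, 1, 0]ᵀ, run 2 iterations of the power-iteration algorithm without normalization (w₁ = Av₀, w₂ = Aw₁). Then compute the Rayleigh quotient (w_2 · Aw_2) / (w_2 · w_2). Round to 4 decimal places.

8.3691

w1 = Av₀ = (3, 2, 5)
w2 = Aw1 = (13, 15, 61)
Aw2 = (154, -1, 532)
w2·Aw2 = 13·154 + 15·(-1) + 61·532 = 34439; w2·w2 = 13·13 + 15·15 + 61·61 = 4115
λ ≈ 34439/4115 = 8.3691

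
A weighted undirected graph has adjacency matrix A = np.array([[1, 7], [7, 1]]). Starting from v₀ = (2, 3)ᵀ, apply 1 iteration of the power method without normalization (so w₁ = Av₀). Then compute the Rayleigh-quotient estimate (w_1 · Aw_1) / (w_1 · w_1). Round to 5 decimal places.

7.69193

w1 = Av₀ = (23, 17)
Aw1 = (142, 178)
w1·Aw1 = 23·142 + 17·178 = 6292; w1·w1 = 23·23 + 17·17 = 818
λ ≈ 6292/818 = 7.69193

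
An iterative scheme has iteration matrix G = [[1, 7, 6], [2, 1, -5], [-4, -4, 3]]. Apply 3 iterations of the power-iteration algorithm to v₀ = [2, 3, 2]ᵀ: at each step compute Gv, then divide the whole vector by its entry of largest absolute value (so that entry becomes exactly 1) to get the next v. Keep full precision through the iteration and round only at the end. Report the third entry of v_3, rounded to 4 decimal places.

Gv0 = (35.00000, -3.00000, -14.00000); divide by 35.00000 → v1 = (1.00000, -0.08571, -0.40000)
Gv1 = (-2.00000, 3.91429, -4.85714); divide by -4.85714 → v2 = (0.41176, -0.80588, 1.00000)
Gv2 = (0.77059, -4.98235, 4.57647); divide by -4.98235 → v3 = (-0.15466, 1.00000, -0.91854)
Requested entry of v3: -778/847 = -0.9185

-0.9185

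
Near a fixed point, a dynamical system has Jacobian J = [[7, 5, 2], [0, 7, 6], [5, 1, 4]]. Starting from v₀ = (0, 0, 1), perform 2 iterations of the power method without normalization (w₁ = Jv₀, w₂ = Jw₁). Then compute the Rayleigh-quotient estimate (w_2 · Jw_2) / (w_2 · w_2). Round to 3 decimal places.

w1 = Jv₀ = (7·0 + 5·0 + 2·1; 0·0 + 7·0 + 6·1; 5·0 + 1·0 + 4·1) = (2, 6, 4)
w2 = Jw1 = (7·2 + 5·6 + 2·4; 0·2 + 7·6 + 6·4; 5·2 + 1·6 + 4·4) = (52, 66, 32)
Jw2 = (758, 654, 454)
w2·Jw2 = 52·758 + 66·654 + 32·454 = 97108; w2·w2 = 52·52 + 66·66 + 32·32 = 8084
λ ≈ 97108/8084 = 12.012

12.012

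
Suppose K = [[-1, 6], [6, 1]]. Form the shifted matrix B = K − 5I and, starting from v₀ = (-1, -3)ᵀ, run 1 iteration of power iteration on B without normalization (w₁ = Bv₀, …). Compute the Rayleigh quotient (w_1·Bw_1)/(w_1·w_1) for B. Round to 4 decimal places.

B = K − 5I has rows (-6, 6); (6, -4)
w1 = Bv₀ = ((-6)·(-1) + 6·(-3); 6·(-1) + (-4)·(-3)) = (-12, 6)
Bw1 = (108, -96)
w1·Bw1 = -1872; w1·w1 = 180; μ ≈ -1872/180 = -10.4000

μ ≈ -10.4000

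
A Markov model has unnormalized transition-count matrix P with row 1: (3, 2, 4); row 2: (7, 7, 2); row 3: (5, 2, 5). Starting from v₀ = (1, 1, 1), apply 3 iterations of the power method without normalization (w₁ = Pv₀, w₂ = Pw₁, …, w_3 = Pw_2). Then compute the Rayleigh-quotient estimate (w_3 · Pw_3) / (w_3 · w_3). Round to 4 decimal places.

λ ≈ 11.9680

w1 = Pv₀ = (3·1 + 2·1 + 4·1; 7·1 + 7·1 + 2·1; 5·1 + 2·1 + 5·1) = (9, 16, 12)
w2 = Pw1 = (3·9 + 2·16 + 4·12; 7·9 + 7·16 + 2·12; 5·9 + 2·16 + 5·12) = (107, 199, 137)
w3 = Pw2 = (1267, 2416, 1618)
Pw3 = (15105, 29017, 19257)
w3·Pw3 = 1267·15105 + 2416·29017 + 1618·19257 = 120400933; w3·w3 = 1267·1267 + 2416·2416 + 1618·1618 = 10060269
λ ≈ 120400933/10060269 = 11.9680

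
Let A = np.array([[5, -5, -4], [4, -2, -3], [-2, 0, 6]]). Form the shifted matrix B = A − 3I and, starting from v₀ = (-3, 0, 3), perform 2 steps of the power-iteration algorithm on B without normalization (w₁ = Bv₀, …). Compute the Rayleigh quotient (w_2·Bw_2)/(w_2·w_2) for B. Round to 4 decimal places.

B = A − 3I has rows (2, -5, -4); (4, -5, -3); (-2, 0, 3)
w1 = Bv₀ = (2·(-3) + (-5)·0 + (-4)·3; 4·(-3) + (-5)·0 + (-3)·3; (-2)·(-3) + 0·0 + 3·3) = (-18, -21, 15)
w2 = Bw1 = (2·(-18) + (-5)·(-21) + (-4)·15; 4·(-18) + (-5)·(-21) + (-3)·15; (-2)·(-18) + 0·(-21) + 3·15) = (9, -12, 81)
Bw2 = (-246, -147, 225)
w2·Bw2 = 17775; w2·w2 = 6786; μ ≈ 17775/6786 = 2.6194

2.6194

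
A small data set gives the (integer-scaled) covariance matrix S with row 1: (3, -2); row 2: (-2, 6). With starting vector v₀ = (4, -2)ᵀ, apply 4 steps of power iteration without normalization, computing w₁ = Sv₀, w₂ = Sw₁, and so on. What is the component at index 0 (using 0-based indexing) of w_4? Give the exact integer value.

w1 = Sv₀ = (16, -20)
w2 = Sw1 = (88, -152)
w3 = Sw2 = (568, -1088)
w4 = Sw3 = (3880, -7664)
The requested component of w4 is 3880.

3880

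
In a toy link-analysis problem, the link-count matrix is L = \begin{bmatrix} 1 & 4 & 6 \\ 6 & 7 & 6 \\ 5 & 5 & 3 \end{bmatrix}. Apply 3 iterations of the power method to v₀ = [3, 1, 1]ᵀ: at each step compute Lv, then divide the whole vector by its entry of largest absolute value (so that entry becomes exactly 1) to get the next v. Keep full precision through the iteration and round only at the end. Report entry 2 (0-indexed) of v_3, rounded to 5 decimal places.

Lv0 = (13.000000, 31.000000, 23.000000); divide by 31.000000 → v1 = (0.419355, 1.000000, 0.741935)
Lv1 = (8.870968, 13.967742, 9.322581); divide by 13.967742 → v2 = (0.635104, 1.000000, 0.667436)
Lv2 = (8.639723, 14.815242, 10.177829); divide by 14.815242 → v3 = (0.583164, 1.000000, 0.686984)
Requested entry of v3: 4407/6415 = 0.68698

0.68698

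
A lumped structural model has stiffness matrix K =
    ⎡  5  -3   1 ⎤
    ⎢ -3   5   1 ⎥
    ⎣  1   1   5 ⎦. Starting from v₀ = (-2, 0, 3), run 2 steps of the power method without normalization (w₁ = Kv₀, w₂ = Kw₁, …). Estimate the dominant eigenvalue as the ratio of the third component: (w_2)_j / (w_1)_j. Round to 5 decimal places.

5.15385

w1 = Kv₀ = (-7, 9, 13)
w2 = Kw1 = (-49, 79, 67)
Ratio at component: 67 / 13 = 5.15385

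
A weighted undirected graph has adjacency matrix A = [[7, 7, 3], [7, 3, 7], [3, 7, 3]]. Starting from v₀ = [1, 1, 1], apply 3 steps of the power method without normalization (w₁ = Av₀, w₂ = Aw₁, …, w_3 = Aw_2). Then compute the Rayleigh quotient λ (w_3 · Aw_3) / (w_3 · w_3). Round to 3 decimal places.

w1 = Av₀ = (7·1 + 7·1 + 3·1; 7·1 + 3·1 + 7·1; 3·1 + 7·1 + 3·1) = (17, 17, 13)
w2 = Aw1 = (7·17 + 7·17 + 3·13; 7·17 + 3·17 + 7·13; 3·17 + 7·17 + 3·13) = (277, 261, 209)
w3 = Aw2 = (4393, 4185, 3285)
Aw3 = (69901, 66301, 52329)
w3·Aw3 = 4393·69901 + 4185·66301 + 3285·52329 = 756445543; w3·w3 = 4393·4393 + 4185·4185 + 3285·3285 = 47603899
λ ≈ 756445543/47603899 = 15.890

λ ≈ 15.890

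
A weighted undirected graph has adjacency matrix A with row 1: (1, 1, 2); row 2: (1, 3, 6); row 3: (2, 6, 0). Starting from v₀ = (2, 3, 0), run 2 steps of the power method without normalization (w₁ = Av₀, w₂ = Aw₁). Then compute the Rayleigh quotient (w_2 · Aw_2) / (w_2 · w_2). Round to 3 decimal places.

w1 = Av₀ = (5, 11, 22)
w2 = Aw1 = (60, 170, 76)
Aw2 = (382, 1026, 1140)
w2·Aw2 = 60·382 + 170·1026 + 76·1140 = 283980; w2·w2 = 60·60 + 170·170 + 76·76 = 38276
λ ≈ 283980/38276 = 7.419

7.419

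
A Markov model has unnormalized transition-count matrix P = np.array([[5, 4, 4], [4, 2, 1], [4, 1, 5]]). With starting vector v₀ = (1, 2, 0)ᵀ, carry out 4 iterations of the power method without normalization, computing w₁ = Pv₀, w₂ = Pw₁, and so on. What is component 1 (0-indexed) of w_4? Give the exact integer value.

w1 = Pv₀ = (13, 8, 6)
w2 = Pw1 = (121, 74, 90)
w3 = Pw2 = (1261, 722, 1008)
w4 = Pw3 = (13225, 7496, 10806)
The requested component of w4 is 7496.

7496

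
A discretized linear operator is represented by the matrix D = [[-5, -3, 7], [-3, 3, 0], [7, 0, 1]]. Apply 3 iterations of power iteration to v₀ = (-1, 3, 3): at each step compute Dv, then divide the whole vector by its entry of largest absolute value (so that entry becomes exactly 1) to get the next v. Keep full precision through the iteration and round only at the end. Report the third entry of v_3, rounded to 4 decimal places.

-0.5818

Dv0 = (17.00000, 12.00000, -4.00000); divide by 17.00000 → v1 = (1.00000, 0.70588, -0.23529)
Dv1 = (-8.76471, -0.88235, 6.76471); divide by -8.76471 → v2 = (1.00000, 0.10067, -0.77181)
Dv2 = (-10.70470, -2.69799, 6.22819); divide by -10.70470 → v3 = (1.00000, 0.25204, -0.58182)
Requested entry of v3: -928/1595 = -0.5818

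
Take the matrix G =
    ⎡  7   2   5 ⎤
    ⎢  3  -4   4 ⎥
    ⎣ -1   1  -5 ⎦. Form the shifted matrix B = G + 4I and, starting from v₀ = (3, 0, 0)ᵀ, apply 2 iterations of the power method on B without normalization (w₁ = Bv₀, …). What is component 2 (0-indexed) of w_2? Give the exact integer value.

B = G + 4I has rows (11, 2, 5); (3, 0, 4); (-1, 1, -1)
w1 = Bv₀ = (33, 9, -3)
w2 = Bw1 = (366, 87, -21)
Requested component of w2: -21

-21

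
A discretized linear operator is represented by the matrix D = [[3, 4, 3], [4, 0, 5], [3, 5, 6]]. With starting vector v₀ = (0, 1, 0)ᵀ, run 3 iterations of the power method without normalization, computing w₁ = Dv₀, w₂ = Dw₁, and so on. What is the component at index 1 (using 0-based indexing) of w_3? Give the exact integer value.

w1 = Dv₀ = (3·0 + 4·1 + 3·0; 4·0 + 0·1 + 5·0; 3·0 + 5·1 + 6·0) = (4, 0, 5)
w2 = Dw1 = (3·4 + 4·0 + 3·5; 4·4 + 0·0 + 5·5; 3·4 + 5·0 + 6·5) = (27, 41, 42)
w3 = Dw2 = (371, 318, 538)
The requested component of w3 is 318.

318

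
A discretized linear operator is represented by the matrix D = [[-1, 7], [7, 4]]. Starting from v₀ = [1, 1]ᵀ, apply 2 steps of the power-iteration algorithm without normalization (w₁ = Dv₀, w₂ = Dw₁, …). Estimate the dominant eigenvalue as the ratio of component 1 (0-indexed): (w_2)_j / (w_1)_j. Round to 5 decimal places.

λ ≈ 7.81818

w1 = Dv₀ = ((-1)·1 + 7·1; 7·1 + 4·1) = (6, 11)
w2 = Dw1 = ((-1)·6 + 7·11; 7·6 + 4·11) = (71, 86)
Ratio at component: 86 / 11 = 7.81818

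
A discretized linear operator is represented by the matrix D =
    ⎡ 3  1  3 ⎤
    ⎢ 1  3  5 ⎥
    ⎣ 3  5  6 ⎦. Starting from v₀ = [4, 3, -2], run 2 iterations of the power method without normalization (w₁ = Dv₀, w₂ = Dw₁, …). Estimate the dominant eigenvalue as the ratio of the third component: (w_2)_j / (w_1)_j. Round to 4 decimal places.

w1 = Dv₀ = (3·4 + 1·3 + 3·(-2); 1·4 + 3·3 + 5·(-2); 3·4 + 5·3 + 6·(-2)) = (9, 3, 15)
w2 = Dw1 = (3·9 + 1·3 + 3·15; 1·9 + 3·3 + 5·15; 3·9 + 5·3 + 6·15) = (75, 93, 132)
Ratio at component: 132 / 15 = 8.8000

λ ≈ 8.8000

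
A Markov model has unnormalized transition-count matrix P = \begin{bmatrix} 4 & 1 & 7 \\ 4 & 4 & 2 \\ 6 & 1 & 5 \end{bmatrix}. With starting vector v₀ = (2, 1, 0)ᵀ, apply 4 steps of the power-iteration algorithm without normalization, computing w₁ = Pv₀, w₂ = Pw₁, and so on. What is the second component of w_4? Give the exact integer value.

w1 = Pv₀ = (9, 12, 13)
w2 = Pw1 = (139, 110, 131)
w3 = Pw2 = (1583, 1258, 1599)
w4 = Pw3 = (18783, 14562, 18751)
The requested component of w4 is 14562.

14562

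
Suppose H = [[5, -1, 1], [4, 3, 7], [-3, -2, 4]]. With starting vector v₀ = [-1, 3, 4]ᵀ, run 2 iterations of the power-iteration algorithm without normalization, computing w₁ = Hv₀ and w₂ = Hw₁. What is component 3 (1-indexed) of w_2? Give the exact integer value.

w1 = Hv₀ = (-4, 33, 13)
w2 = Hw1 = (-40, 174, -2)
The requested component of w2 is -2.

-2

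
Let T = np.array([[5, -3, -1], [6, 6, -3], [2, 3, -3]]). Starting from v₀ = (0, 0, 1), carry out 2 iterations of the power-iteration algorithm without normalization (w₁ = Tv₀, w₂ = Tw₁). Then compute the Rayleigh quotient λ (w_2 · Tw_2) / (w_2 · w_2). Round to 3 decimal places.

w1 = Tv₀ = (-1, -3, -3)
w2 = Tw1 = (7, -15, -2)
Tw2 = (82, -42, -25)
w2·Tw2 = 7·82 + (-15)·(-42) + (-2)·(-25) = 1254; w2·w2 = 7·7 + (-15)·(-15) + (-2)·(-2) = 278
λ ≈ 1254/278 = 4.511

λ ≈ 4.511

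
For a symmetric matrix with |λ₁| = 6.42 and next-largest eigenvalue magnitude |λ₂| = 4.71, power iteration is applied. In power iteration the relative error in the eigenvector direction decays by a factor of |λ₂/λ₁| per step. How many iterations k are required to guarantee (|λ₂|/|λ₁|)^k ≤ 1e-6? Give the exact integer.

45

|λ₂/λ₁| = 4.71/6.42 = 0.73364
Need k ≥ ln(1e-6) / ln(0.73364) = -13.8155 / -0.3097 ≈ 44.605
Smallest integer k satisfying the bound: 45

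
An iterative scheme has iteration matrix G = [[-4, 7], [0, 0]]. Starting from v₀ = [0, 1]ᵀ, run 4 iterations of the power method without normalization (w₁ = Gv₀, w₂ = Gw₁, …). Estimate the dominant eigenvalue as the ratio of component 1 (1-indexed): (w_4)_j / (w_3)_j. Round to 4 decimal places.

w1 = Gv₀ = ((-4)·0 + 7·1; 0·0 + 0·1) = (7, 0)
w2 = Gw1 = ((-4)·7 + 7·0; 0·7 + 0·0) = (-28, 0)
w3 = Gw2 = (112, 0)
w4 = Gw3 = (-448, 0)
Ratio at component: -448 / 112 = -4.0000

-4.0000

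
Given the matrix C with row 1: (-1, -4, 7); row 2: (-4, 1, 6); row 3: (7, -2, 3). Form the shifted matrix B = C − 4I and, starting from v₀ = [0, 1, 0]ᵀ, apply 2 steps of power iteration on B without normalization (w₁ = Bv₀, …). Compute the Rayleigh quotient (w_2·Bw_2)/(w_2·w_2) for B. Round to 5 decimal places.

μ ≈ -11.73460

B = C − 4I has rows (-5, -4, 7); (-4, -3, 6); (7, -2, -1)
w1 = Bv₀ = ((-5)·0 + (-4)·1 + 7·0; (-4)·0 + (-3)·1 + 6·0; 7·0 + (-2)·1 + (-1)·0) = (-4, -3, -2)
w2 = Bw1 = ((-5)·(-4) + (-4)·(-3) + 7·(-2); (-4)·(-4) + (-3)·(-3) + 6·(-2); 7·(-4) + (-2)·(-3) + (-1)·(-2)) = (18, 13, -20)
Bw2 = (-282, -231, 120)
w2·Bw2 = -10479; w2·w2 = 893; μ ≈ -10479/893 = -11.73460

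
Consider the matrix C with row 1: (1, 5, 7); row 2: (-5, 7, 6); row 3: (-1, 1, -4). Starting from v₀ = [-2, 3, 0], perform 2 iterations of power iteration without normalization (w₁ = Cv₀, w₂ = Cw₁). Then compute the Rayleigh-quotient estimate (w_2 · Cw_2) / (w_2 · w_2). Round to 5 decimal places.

w1 = Cv₀ = (1·(-2) + 5·3 + 7·0; (-5)·(-2) + 7·3 + 6·0; (-1)·(-2) + 1·3 + (-4)·0) = (13, 31, 5)
w2 = Cw1 = (1·13 + 5·31 + 7·5; (-5)·13 + 7·31 + 6·5; (-1)·13 + 1·31 + (-4)·5) = (203, 182, -2)
Cw2 = (1099, 247, -13)
w2·Cw2 = 203·1099 + 182·247 + (-2)·(-13) = 268077; w2·w2 = 203·203 + 182·182 + (-2)·(-2) = 74337
λ ≈ 268077/74337 = 3.60624

3.60624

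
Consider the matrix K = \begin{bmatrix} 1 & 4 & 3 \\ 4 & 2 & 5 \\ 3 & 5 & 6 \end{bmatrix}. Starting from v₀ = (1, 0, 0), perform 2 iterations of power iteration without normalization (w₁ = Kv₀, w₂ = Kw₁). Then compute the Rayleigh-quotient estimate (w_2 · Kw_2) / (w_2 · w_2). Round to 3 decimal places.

11.439

w1 = Kv₀ = (1·1 + 4·0 + 3·0; 4·1 + 2·0 + 5·0; 3·1 + 5·0 + 6·0) = (1, 4, 3)
w2 = Kw1 = (1·1 + 4·4 + 3·3; 4·1 + 2·4 + 5·3; 3·1 + 5·4 + 6·3) = (26, 27, 41)
Kw2 = (257, 363, 459)
w2·Kw2 = 26·257 + 27·363 + 41·459 = 35302; w2·w2 = 26·26 + 27·27 + 41·41 = 3086
λ ≈ 35302/3086 = 11.439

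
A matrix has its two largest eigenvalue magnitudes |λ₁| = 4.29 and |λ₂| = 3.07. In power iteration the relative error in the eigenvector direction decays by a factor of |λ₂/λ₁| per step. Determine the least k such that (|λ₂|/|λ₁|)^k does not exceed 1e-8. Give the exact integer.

|λ₂/λ₁| = 3.07/4.29 = 0.71562
Need k ≥ ln(1e-8) / ln(0.71562) = -18.4207 / -0.3346 ≈ 55.051
Smallest integer k satisfying the bound: 56

56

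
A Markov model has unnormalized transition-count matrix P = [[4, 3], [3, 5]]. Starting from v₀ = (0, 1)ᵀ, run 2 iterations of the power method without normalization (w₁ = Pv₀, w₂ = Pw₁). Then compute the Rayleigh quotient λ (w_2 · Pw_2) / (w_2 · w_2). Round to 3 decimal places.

w1 = Pv₀ = (3, 5)
w2 = Pw1 = (27, 34)
Pw2 = (210, 251)
w2·Pw2 = 27·210 + 34·251 = 14204; w2·w2 = 27·27 + 34·34 = 1885
λ ≈ 14204/1885 = 7.535

7.535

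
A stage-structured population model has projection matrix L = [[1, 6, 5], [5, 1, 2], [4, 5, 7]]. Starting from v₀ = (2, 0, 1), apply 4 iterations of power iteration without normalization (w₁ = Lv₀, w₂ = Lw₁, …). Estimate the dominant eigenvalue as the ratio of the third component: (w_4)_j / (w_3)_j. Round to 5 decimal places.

12.30995

w1 = Lv₀ = (7, 12, 15)
w2 = Lw1 = (154, 77, 193)
w3 = Lw2 = (1581, 1233, 2352)
w4 = Lw3 = (20739, 13842, 28953)
Ratio at component: 28953 / 2352 = 12.30995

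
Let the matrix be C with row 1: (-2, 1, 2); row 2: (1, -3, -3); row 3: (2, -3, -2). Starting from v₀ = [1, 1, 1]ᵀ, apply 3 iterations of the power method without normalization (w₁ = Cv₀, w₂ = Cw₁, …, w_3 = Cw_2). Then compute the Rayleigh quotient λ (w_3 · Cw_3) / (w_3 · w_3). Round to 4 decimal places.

w1 = Cv₀ = (1, -5, -3)
w2 = Cw1 = (-13, 25, 23)
w3 = Cw2 = (97, -157, -147)
Cw3 = (-645, 1009, 959)
w3·Cw3 = 97·(-645) + (-157)·1009 + (-147)·959 = -361951; w3·w3 = 97·97 + (-157)·(-157) + (-147)·(-147) = 55667
λ ≈ -361951/55667 = -6.5021

λ ≈ -6.5021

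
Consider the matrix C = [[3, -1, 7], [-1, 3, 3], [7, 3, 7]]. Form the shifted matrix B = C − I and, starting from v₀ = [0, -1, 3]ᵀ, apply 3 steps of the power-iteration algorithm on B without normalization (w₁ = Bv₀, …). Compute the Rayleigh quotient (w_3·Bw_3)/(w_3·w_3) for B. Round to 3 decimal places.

B = C − I has rows (2, -1, 7); (-1, 2, 3); (7, 3, 6)
w1 = Bv₀ = (2·0 + (-1)·(-1) + 7·3; (-1)·0 + 2·(-1) + 3·3; 7·0 + 3·(-1) + 6·3) = (22, 7, 15)
w2 = Bw1 = (2·22 + (-1)·7 + 7·15; (-1)·22 + 2·7 + 3·15; 7·22 + 3·7 + 6·15) = (142, 37, 265)
w3 = Bw2 = (2102, 727, 2695)
Bw3 = (22342, 7437, 33065)
w3·Bw3 = 141479758; w3·w3 = 12209958; μ ≈ 141479758/12209958 = 11.587

μ ≈ 11.587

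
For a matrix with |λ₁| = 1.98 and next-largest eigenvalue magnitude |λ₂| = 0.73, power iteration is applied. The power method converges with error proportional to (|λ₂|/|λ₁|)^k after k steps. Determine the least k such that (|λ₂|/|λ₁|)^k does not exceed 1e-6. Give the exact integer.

|λ₂/λ₁| = 0.73/1.98 = 0.36869
Need k ≥ ln(1e-6) / ln(0.36869) = -13.8155 / -0.9978 ≈ 13.846
Smallest integer k satisfying the bound: 14

14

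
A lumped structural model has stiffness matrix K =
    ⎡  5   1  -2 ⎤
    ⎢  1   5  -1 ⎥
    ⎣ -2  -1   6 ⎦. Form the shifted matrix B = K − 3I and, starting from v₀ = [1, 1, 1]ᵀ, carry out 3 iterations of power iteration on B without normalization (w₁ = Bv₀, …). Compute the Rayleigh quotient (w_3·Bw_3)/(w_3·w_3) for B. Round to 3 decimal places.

B = K − 3I has rows (2, 1, -2); (1, 2, -1); (-2, -1, 3)
w1 = Bv₀ = (2·1 + 1·1 + (-2)·1; 1·1 + 2·1 + (-1)·1; (-2)·1 + (-1)·1 + 3·1) = (1, 2, 0)
w2 = Bw1 = (2·1 + 1·2 + (-2)·0; 1·1 + 2·2 + (-1)·0; (-2)·1 + (-1)·2 + 3·0) = (4, 5, -4)
w3 = Bw2 = (21, 18, -25)
Bw3 = (110, 82, -135)
w3·Bw3 = 7161; w3·w3 = 1390; μ ≈ 7161/1390 = 5.152

μ ≈ 5.152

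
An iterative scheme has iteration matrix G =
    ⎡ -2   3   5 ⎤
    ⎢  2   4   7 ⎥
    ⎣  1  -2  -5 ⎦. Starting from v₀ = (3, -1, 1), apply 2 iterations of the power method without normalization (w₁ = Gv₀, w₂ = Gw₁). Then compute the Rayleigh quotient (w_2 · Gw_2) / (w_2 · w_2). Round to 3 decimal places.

w1 = Gv₀ = (-4, 9, 0)
w2 = Gw1 = (35, 28, -22)
Gw2 = (-96, 28, 89)
w2·Gw2 = 35·(-96) + 28·28 + (-22)·89 = -4534; w2·w2 = 35·35 + 28·28 + (-22)·(-22) = 2493
λ ≈ -4534/2493 = -1.819

-1.819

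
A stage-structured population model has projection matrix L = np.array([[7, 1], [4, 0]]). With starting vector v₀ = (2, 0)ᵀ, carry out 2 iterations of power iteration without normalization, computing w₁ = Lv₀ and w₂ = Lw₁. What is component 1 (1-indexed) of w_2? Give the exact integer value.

w1 = Lv₀ = (7·2 + 1·0; 4·2 + 0·0) = (14, 8)
w2 = Lw1 = (7·14 + 1·8; 4·14 + 0·8) = (106, 56)
The requested component of w2 is 106.

106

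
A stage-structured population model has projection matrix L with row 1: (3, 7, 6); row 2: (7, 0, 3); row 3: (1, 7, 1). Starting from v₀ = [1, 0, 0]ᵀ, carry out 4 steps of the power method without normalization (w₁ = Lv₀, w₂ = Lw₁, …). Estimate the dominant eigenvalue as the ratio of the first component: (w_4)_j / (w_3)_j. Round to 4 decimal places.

w1 = Lv₀ = (3·1 + 7·0 + 6·0; 7·1 + 0·0 + 3·0; 1·1 + 7·0 + 1·0) = (3, 7, 1)
w2 = Lw1 = (3·3 + 7·7 + 6·1; 7·3 + 0·7 + 3·1; 1·3 + 7·7 + 1·1) = (64, 24, 53)
w3 = Lw2 = (678, 607, 285)
w4 = Lw3 = (7993, 5601, 5212)
Ratio at component: 7993 / 678 = 11.7891

λ ≈ 11.7891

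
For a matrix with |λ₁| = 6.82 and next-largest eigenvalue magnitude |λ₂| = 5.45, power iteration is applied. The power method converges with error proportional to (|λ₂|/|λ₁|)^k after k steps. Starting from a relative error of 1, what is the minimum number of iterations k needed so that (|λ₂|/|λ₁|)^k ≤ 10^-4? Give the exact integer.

42

|λ₂/λ₁| = 5.45/6.82 = 0.79912
Need k ≥ ln(10^-4) / ln(0.79912) = -9.2103 / -0.2242 ≈ 41.073
Smallest integer k satisfying the bound: 42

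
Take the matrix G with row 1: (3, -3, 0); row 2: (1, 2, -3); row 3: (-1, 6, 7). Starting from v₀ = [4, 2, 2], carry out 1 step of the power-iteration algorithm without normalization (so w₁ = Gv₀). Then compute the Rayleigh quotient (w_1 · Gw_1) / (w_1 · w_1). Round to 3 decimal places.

w1 = Gv₀ = (3·4 + (-3)·2 + 0·2; 1·4 + 2·2 + (-3)·2; (-1)·4 + 6·2 + 7·2) = (6, 2, 22)
Gw1 = (12, -56, 160)
w1·Gw1 = 6·12 + 2·(-56) + 22·160 = 3480; w1·w1 = 6·6 + 2·2 + 22·22 = 524
λ ≈ 3480/524 = 6.641

6.641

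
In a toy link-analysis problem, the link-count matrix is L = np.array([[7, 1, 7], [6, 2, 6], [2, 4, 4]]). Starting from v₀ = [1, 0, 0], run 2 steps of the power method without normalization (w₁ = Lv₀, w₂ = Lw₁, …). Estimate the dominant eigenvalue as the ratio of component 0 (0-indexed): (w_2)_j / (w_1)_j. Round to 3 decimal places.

w1 = Lv₀ = (7·1 + 1·0 + 7·0; 6·1 + 2·0 + 6·0; 2·1 + 4·0 + 4·0) = (7, 6, 2)
w2 = Lw1 = (7·7 + 1·6 + 7·2; 6·7 + 2·6 + 6·2; 2·7 + 4·6 + 4·2) = (69, 66, 46)
Ratio at component: 69 / 7 = 9.857

9.857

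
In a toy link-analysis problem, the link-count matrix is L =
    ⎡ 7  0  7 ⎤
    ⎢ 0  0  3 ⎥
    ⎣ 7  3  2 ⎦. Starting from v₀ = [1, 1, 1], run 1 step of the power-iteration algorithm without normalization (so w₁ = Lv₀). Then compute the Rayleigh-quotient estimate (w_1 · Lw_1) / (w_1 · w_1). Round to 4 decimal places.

λ ≈ 12.1146

w1 = Lv₀ = (7·1 + 0·1 + 7·1; 0·1 + 0·1 + 3·1; 7·1 + 3·1 + 2·1) = (14, 3, 12)
Lw1 = (182, 36, 131)
w1·Lw1 = 14·182 + 3·36 + 12·131 = 4228; w1·w1 = 14·14 + 3·3 + 12·12 = 349
λ ≈ 4228/349 = 12.1146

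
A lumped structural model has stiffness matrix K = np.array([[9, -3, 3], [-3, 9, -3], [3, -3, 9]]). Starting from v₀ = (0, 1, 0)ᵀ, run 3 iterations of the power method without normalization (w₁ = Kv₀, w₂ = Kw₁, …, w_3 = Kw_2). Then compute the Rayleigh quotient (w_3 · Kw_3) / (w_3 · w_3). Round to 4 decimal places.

14.9269

w1 = Kv₀ = (-3, 9, -3)
w2 = Kw1 = (-63, 99, -63)
w3 = Kw2 = (-1053, 1269, -1053)
Kw3 = (-16443, 17739, -16443)
w3·Kw3 = (-1053)·(-16443) + 1269·17739 + (-1053)·(-16443) = 57139749; w3·w3 = (-1053)·(-1053) + 1269·1269 + (-1053)·(-1053) = 3827979
λ ≈ 57139749/3827979 = 14.9269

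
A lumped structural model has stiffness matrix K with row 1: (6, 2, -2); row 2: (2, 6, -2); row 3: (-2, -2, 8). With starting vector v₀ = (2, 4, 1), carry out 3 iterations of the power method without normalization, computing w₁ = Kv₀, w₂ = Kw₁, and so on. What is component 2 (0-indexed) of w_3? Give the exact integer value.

-1696

w1 = Kv₀ = (6·2 + 2·4 + (-2)·1; 2·2 + 6·4 + (-2)·1; (-2)·2 + (-2)·4 + 8·1) = (18, 26, -4)
w2 = Kw1 = (6·18 + 2·26 + (-2)·(-4); 2·18 + 6·26 + (-2)·(-4); (-2)·18 + (-2)·26 + 8·(-4)) = (168, 200, -120)
w3 = Kw2 = (1648, 1776, -1696)
The requested component of w3 is -1696.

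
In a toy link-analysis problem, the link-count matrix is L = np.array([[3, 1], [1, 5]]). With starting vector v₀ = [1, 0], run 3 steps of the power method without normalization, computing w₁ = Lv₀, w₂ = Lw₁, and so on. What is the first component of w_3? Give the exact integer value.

w1 = Lv₀ = (3·1 + 1·0; 1·1 + 5·0) = (3, 1)
w2 = Lw1 = (3·3 + 1·1; 1·3 + 5·1) = (10, 8)
w3 = Lw2 = (38, 50)
The requested component of w3 is 38.

38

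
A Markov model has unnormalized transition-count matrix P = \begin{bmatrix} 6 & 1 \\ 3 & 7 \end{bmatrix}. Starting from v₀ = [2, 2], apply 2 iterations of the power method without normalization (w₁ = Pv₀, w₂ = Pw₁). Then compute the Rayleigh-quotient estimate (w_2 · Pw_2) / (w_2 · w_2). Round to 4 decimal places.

w1 = Pv₀ = (14, 20)
w2 = Pw1 = (104, 182)
Pw2 = (806, 1586)
w2·Pw2 = 104·806 + 182·1586 = 372476; w2·w2 = 104·104 + 182·182 = 43940
λ ≈ 372476/43940 = 8.4769

λ ≈ 8.4769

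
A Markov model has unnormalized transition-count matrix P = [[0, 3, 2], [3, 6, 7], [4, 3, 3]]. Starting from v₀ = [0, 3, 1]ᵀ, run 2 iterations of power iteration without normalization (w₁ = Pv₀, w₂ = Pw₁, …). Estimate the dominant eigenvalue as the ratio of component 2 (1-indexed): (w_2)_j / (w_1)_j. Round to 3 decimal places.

10.680

w1 = Pv₀ = (0·0 + 3·3 + 2·1; 3·0 + 6·3 + 7·1; 4·0 + 3·3 + 3·1) = (11, 25, 12)
w2 = Pw1 = (0·11 + 3·25 + 2·12; 3·11 + 6·25 + 7·12; 4·11 + 3·25 + 3·12) = (99, 267, 155)
Ratio at component: 267 / 25 = 10.680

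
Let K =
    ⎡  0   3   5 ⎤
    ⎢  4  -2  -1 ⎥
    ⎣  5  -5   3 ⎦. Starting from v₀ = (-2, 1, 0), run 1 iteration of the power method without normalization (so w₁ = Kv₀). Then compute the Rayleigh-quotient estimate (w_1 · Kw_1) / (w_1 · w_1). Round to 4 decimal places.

λ ≈ -3.2485

w1 = Kv₀ = (0·(-2) + 3·1 + 5·0; 4·(-2) + (-2)·1 + (-1)·0; 5·(-2) + (-5)·1 + 3·0) = (3, -10, -15)
Kw1 = (-105, 47, 20)
w1·Kw1 = 3·(-105) + (-10)·47 + (-15)·20 = -1085; w1·w1 = 3·3 + (-10)·(-10) + (-15)·(-15) = 334
λ ≈ -1085/334 = -3.2485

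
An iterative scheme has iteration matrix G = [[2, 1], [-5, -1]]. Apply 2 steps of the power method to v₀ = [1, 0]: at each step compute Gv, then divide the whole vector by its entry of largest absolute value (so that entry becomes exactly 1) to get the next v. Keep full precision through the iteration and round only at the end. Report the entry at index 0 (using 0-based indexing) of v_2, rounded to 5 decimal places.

0.20000

Gv0 = (2.000000, -5.000000); divide by -5.000000 → v1 = (-0.400000, 1.000000)
Gv1 = (0.200000, 1.000000); divide by 1.000000 → v2 = (0.200000, 1.000000)
Requested entry of v2: -1/-5 = 0.20000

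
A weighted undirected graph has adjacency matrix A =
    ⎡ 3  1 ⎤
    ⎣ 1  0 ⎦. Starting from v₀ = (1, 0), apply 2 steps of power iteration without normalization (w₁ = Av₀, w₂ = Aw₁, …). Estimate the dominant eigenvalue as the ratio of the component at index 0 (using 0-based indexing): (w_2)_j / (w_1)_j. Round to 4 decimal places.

3.3333

w1 = Av₀ = (3, 1)
w2 = Aw1 = (10, 3)
Ratio at component: 10 / 3 = 3.3333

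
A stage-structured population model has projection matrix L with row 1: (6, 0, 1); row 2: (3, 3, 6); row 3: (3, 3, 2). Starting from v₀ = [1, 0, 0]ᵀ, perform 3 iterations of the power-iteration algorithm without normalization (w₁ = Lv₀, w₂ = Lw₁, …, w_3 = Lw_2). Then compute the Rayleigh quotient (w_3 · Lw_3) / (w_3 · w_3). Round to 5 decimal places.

w1 = Lv₀ = (6·1 + 0·0 + 1·0; 3·1 + 3·0 + 6·0; 3·1 + 3·0 + 2·0) = (6, 3, 3)
w2 = Lw1 = (6·6 + 0·3 + 1·3; 3·6 + 3·3 + 6·3; 3·6 + 3·3 + 2·3) = (39, 45, 33)
w3 = Lw2 = (267, 450, 318)
Lw3 = (1920, 4059, 2787)
w3·Lw3 = 267·1920 + 450·4059 + 318·2787 = 3225456; w3·w3 = 267·267 + 450·450 + 318·318 = 374913
λ ≈ 3225456/374913 = 8.60321

8.60321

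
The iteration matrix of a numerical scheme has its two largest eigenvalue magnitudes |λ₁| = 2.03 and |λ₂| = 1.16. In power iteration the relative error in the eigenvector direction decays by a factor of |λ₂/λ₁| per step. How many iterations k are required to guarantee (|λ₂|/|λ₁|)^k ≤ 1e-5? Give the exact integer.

|λ₂/λ₁| = 1.16/2.03 = 0.57143
Need k ≥ ln(1e-5) / ln(0.57143) = -11.5129 / -0.5596 ≈ 20.573
Smallest integer k satisfying the bound: 21

21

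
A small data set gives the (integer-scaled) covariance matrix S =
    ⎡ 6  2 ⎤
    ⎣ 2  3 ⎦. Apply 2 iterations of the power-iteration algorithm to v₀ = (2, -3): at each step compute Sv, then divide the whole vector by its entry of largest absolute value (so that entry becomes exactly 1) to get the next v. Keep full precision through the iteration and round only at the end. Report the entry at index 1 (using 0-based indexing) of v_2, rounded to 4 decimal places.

-0.1154

Sv0 = (6.00000, -5.00000); divide by 6.00000 → v1 = (1.00000, -0.83333)
Sv1 = (4.33333, -0.50000); divide by 4.33333 → v2 = (1.00000, -0.11538)
Requested entry of v2: -3/26 = -0.1154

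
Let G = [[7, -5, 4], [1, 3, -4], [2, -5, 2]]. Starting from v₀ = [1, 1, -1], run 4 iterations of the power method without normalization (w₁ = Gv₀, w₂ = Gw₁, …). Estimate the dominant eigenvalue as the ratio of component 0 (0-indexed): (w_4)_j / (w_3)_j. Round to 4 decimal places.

w1 = Gv₀ = (-2, 8, -5)
w2 = Gw1 = (-74, 42, -54)
w3 = Gw2 = (-944, 268, -466)
w4 = Gw3 = (-9812, 1724, -4160)
Ratio at component: -9812 / -944 = 10.3941

10.3941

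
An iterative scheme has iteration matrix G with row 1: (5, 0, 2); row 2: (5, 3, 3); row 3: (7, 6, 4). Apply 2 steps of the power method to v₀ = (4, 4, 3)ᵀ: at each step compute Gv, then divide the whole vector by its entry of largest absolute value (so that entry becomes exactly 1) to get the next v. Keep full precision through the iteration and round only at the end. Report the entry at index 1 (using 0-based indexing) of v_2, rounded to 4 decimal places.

Gv0 = (26.00000, 41.00000, 64.00000); divide by 64.00000 → v1 = (0.40625, 0.64063, 1.00000)
Gv1 = (4.03125, 6.95313, 10.68750); divide by 10.68750 → v2 = (0.37719, 0.65058, 1.00000)
Requested entry of v2: 445/684 = 0.6506

0.6506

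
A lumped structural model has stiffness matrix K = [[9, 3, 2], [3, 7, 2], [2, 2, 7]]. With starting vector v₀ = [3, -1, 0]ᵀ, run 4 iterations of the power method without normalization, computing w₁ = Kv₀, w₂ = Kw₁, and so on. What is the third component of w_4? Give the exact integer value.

16496

w1 = Kv₀ = (24, 2, 4)
w2 = Kw1 = (230, 94, 80)
w3 = Kw2 = (2512, 1508, 1208)
w4 = Kw3 = (29548, 20508, 16496)
The requested component of w4 is 16496.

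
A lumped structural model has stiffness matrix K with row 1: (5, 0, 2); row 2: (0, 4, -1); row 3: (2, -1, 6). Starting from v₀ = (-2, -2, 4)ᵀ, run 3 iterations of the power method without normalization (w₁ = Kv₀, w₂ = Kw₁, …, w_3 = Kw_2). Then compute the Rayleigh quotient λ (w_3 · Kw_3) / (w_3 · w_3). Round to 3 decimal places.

w1 = Kv₀ = (5·(-2) + 0·(-2) + 2·4; 0·(-2) + 4·(-2) + (-1)·4; 2·(-2) + (-1)·(-2) + 6·4) = (-2, -12, 22)
w2 = Kw1 = (5·(-2) + 0·(-12) + 2·22; 0·(-2) + 4·(-12) + (-1)·22; 2·(-2) + (-1)·(-12) + 6·22) = (34, -70, 140)
w3 = Kw2 = (450, -420, 978)
Kw3 = (4206, -2658, 7188)
w3·Kw3 = 450·4206 + (-420)·(-2658) + 978·7188 = 10038924; w3·w3 = 450·450 + (-420)·(-420) + 978·978 = 1335384
λ ≈ 10038924/1335384 = 7.518

λ ≈ 7.518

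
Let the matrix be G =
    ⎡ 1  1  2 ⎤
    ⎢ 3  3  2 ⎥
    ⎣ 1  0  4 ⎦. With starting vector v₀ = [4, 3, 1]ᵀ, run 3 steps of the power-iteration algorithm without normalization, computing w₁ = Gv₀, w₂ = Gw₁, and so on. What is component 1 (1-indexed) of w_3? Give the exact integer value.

w1 = Gv₀ = (9, 23, 8)
w2 = Gw1 = (48, 112, 41)
w3 = Gw2 = (242, 562, 212)
The requested component of w3 is 242.

242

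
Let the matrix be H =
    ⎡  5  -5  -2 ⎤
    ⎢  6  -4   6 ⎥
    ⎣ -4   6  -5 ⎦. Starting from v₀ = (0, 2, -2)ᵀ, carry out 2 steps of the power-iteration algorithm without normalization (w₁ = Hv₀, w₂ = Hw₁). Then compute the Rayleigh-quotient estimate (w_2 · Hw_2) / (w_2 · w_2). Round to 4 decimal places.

λ ≈ -9.8675

w1 = Hv₀ = (5·0 + (-5)·2 + (-2)·(-2); 6·0 + (-4)·2 + 6·(-2); (-4)·0 + 6·2 + (-5)·(-2)) = (-6, -20, 22)
w2 = Hw1 = (5·(-6) + (-5)·(-20) + (-2)·22; 6·(-6) + (-4)·(-20) + 6·22; (-4)·(-6) + 6·(-20) + (-5)·22) = (26, 176, -206)
Hw2 = (-338, -1784, 1982)
w2·Hw2 = 26·(-338) + 176·(-1784) + (-206)·1982 = -731064; w2·w2 = 26·26 + 176·176 + (-206)·(-206) = 74088
λ ≈ -731064/74088 = -9.8675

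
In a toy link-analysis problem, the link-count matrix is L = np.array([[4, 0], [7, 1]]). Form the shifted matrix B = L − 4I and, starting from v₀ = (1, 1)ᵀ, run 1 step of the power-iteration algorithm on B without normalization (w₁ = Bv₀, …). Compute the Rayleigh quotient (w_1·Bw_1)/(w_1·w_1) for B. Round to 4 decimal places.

B = L − 4I has rows (0, 0); (7, -3)
w1 = Bv₀ = (0·1 + 0·1; 7·1 + (-3)·1) = (0, 4)
Bw1 = (0, -12)
w1·Bw1 = -48; w1·w1 = 16; μ ≈ -48/16 = -3.0000

-3.0000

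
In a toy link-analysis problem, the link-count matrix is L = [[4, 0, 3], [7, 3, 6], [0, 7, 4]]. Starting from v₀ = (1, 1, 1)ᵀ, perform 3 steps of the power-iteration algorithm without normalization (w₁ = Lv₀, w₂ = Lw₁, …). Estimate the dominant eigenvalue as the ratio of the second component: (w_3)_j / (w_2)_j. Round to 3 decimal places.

11.362

w1 = Lv₀ = (4·1 + 0·1 + 3·1; 7·1 + 3·1 + 6·1; 0·1 + 7·1 + 4·1) = (7, 16, 11)
w2 = Lw1 = (4·7 + 0·16 + 3·11; 7·7 + 3·16 + 6·11; 0·7 + 7·16 + 4·11) = (61, 163, 156)
w3 = Lw2 = (712, 1852, 1765)
Ratio at component: 1852 / 163 = 11.362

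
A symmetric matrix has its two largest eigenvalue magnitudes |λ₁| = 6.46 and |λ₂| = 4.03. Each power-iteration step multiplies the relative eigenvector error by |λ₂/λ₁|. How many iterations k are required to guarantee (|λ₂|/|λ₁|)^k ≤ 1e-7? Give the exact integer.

35

|λ₂/λ₁| = 4.03/6.46 = 0.62384
Need k ≥ ln(1e-7) / ln(0.62384) = -16.1181 / -0.4719 ≈ 34.158
Smallest integer k satisfying the bound: 35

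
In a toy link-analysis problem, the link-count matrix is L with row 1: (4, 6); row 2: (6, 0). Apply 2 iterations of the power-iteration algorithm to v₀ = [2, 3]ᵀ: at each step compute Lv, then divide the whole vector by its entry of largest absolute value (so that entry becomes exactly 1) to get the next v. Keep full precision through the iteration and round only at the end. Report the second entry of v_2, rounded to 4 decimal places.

0.8864

Lv0 = (26.00000, 12.00000); divide by 26.00000 → v1 = (1.00000, 0.46154)
Lv1 = (6.76923, 6.00000); divide by 6.76923 → v2 = (1.00000, 0.88636)
Requested entry of v2: 156/176 = 0.8864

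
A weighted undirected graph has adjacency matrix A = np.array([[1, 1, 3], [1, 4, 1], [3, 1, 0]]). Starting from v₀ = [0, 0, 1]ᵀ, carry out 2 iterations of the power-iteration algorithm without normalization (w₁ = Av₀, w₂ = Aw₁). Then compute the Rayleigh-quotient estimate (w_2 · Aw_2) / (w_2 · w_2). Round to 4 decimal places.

w1 = Av₀ = (1·0 + 1·0 + 3·1; 1·0 + 4·0 + 1·1; 3·0 + 1·0 + 0·1) = (3, 1, 0)
w2 = Aw1 = (1·3 + 1·1 + 3·0; 1·3 + 4·1 + 1·0; 3·3 + 1·1 + 0·0) = (4, 7, 10)
Aw2 = (41, 42, 19)
w2·Aw2 = 4·41 + 7·42 + 10·19 = 648; w2·w2 = 4·4 + 7·7 + 10·10 = 165
λ ≈ 648/165 = 3.9273

λ ≈ 3.9273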